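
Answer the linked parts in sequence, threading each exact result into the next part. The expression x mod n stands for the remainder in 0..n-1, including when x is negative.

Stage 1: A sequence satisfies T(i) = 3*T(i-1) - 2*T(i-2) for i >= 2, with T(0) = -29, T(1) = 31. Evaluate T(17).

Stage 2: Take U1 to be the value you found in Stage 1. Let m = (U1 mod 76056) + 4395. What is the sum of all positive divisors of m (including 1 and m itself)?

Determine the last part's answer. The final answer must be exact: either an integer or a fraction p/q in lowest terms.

Stage 1: T(2) = 3*(31) - 2*(-29) = 151; iterating: T(2)=151, T(3)=391, T(4)=871, T(5)=1831, T(6)=3751, T(7)=7591, T(8)=15271, T(9)=30631, T(10)=61351, T(11)=122791, T(12)=245671, T(13)=491431, T(14)=982951, T(15)=1965991, T(16)=3932071, T(17)=7864231; answer 7864231
Stage 2: U1 = 7864231; m = 34858; 34858 = 2 * 29 * 601; sigma = (1 + 2) * (1 + 29) * (1 + 601) = 3 * 30 * 602 = 54180; answer 54180

54180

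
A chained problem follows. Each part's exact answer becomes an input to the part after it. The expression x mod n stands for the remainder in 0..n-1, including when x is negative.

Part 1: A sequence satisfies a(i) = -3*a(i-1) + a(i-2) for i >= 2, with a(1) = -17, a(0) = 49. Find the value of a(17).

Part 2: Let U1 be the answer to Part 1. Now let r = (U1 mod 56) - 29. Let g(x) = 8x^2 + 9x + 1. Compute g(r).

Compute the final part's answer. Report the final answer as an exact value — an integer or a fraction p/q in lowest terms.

870

Part 1: a(2) = -3*(-17) + 1*(49) = 100; iterating: a(2)=100, a(3)=-317, a(4)=1051, a(5)=-3470, a(6)=11461, a(7)=-37853, a(8)=125020, a(9)=-412913, a(10)=1363759, a(11)=-4504190, a(12)=14876329, a(13)=-49133177, a(14)=162275860, a(15)=-535960757, a(16)=1770158131, a(17)=-5846435150; answer -5846435150
Part 2: U1 = -5846435150; r = -11; 8*(-11)^2 + 9*(-11)^1 + 1 = (968) + (-99) + (1) = 870; answer 870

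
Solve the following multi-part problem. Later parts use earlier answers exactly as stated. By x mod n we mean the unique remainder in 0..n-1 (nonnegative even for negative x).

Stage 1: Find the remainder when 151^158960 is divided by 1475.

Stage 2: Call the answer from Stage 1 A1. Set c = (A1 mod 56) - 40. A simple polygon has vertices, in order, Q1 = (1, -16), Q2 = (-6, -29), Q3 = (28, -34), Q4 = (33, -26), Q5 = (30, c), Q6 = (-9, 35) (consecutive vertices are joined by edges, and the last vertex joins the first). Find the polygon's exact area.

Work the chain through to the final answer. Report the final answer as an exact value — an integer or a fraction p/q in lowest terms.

1780

Stage 1: squarings mod 1475: 151^1=151, 151^2=676, 151^4=1201, 151^8=1326, 151^16=76, 151^32=1351, 151^64=626, 151^128=1001, 151^256=476, 151^512=901, 151^1024=551, 151^2048=1226, 151^4096=51, 151^8192=1126, 151^16384=851, 151^32768=1451, 151^65536=576, 151^131072=1376; 151^158960 = 151^16 * 151^32 * 151^64 * 151^128 * 151^1024 * 151^2048 * 151^8192 * 151^16384 * 151^131072 = 776 (mod 1475); answer 776
Stage 2: A1 = 776; c = 8; cross terms: (1*-29 - -6*-16)=-125, (-6*-34 - 28*-29)=1016, (28*-26 - 33*-34)=394, (33*8 - 30*-26)=1044, (30*35 - -9*8)=1122, (-9*-16 - 1*35)=109; twice the area = |3560| = 3560; area = 1780; answer 1780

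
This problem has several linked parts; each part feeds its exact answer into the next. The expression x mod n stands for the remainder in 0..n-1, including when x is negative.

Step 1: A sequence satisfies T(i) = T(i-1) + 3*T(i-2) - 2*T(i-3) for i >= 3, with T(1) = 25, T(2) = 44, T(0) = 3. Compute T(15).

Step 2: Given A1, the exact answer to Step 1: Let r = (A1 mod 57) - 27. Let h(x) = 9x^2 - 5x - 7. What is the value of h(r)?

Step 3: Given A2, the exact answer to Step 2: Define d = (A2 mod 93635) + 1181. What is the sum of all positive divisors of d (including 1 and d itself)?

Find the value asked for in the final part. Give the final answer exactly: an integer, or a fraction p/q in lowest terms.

11424

Step 1: T(3) = 1*(44) + 3*(25) - 2*(3) = 113; iterating: T(3)=113, T(4)=195, T(5)=446, T(6)=805, T(7)=1753, T(8)=3276, T(9)=6925, T(10)=13247, T(11)=27470, T(12)=53361, T(13)=109277, T(14)=214420, T(15)=435529; answer 435529
Step 2: A1 = 435529; r = 22; 9*(22)^2 - 5*(22)^1 - 7 = (4356) + (-110) + (-7) = 4239; answer 4239
Step 3: A2 = 4239; d = 5420; 5420 = 2^2 * 5 * 271; sigma = (1 + 2 + 4) * (1 + 5) * (1 + 271) = 7 * 6 * 272 = 11424; answer 11424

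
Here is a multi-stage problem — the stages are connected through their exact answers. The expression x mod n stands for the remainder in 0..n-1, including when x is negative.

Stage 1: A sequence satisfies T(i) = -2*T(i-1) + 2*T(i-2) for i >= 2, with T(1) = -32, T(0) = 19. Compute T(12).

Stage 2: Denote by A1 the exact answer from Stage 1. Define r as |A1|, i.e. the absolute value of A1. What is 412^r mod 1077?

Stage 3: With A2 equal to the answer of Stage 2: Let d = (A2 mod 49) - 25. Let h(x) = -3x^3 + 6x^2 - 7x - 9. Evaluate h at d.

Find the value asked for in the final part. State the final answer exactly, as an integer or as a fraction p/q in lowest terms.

7

Stage 1: T(2) = -2*(-32) + 2*(19) = 102; iterating: T(2)=102, T(3)=-268, T(4)=740, T(5)=-2016, T(6)=5512, T(7)=-15056, T(8)=41136, T(9)=-112384, T(10)=307040, T(11)=-838848, T(12)=2291776; answer 2291776
Stage 2: A1 = 2291776; r = 2291776; squarings mod 1077: 412^1=412, 412^2=655, 412^4=379, 412^8=400, 412^16=604, 412^32=790, 412^64=517, 412^128=193, 412^256=631, 412^512=748, 412^1024=541, 412^2048=814, 412^4096=241, 412^8192=1000, 412^16384=544, 412^32768=838, 412^65536=40, 412^131072=523, 412^262144=1048, 412^524288=841, 412^1048576=769, 412^2097152=88; 412^2291776 = 412^64 * 412^2048 * 412^4096 * 412^8192 * 412^16384 * 412^32768 * 412^131072 * 412^2097152 = 73 (mod 1077); answer 73
Stage 3: A2 = 73; d = -1; -3*(-1)^3 + 6*(-1)^2 - 7*(-1)^1 - 9 = (3) + (6) + (7) + (-9) = 7; answer 7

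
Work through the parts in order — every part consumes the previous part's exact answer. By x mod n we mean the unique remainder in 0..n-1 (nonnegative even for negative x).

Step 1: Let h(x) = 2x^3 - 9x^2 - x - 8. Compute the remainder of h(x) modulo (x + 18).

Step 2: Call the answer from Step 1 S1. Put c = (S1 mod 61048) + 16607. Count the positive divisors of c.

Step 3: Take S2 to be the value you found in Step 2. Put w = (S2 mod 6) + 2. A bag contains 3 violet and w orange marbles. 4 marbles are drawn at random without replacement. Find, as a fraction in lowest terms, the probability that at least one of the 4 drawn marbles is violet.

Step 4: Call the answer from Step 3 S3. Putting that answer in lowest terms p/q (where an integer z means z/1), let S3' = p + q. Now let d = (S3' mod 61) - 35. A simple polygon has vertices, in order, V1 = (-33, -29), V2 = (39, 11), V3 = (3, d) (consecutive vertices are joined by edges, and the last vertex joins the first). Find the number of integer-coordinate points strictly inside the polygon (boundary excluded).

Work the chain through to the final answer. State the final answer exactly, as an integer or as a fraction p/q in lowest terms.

277

Step 1: remainder = value at the root: 2*(-18)^3 - 9*(-18)^2 - 1*(-18)^1 - 8 = (-11664) + (-2916) + (18) + (-8) = -14570; answer -14570
Step 2: S1 = -14570; c = 63085; 63085 = 5 * 11 * 31 * 37; number of divisors = (1+1) * (1+1) * (1+1) * (1+1) = 16; answer 16
Step 3: S2 = 16; w = 6; total draws C(9,4) = 126; complement C(6,4) = 15; favorable 126 - 15 = 111; P = 37/42; answer 37/42
Step 4: S3 = 37/42; threaded value p + q = 79; d = -17; cross terms: (-33*11 - 39*-29)=768, (39*-17 - 3*11)=-696, (3*-29 - -33*-17)=-648; twice the area = |-576| = 576; area = 288; boundary points = 8 + 4 + 12 = 24; strictly interior points = area - boundary/2 + 1 = 277; answer 277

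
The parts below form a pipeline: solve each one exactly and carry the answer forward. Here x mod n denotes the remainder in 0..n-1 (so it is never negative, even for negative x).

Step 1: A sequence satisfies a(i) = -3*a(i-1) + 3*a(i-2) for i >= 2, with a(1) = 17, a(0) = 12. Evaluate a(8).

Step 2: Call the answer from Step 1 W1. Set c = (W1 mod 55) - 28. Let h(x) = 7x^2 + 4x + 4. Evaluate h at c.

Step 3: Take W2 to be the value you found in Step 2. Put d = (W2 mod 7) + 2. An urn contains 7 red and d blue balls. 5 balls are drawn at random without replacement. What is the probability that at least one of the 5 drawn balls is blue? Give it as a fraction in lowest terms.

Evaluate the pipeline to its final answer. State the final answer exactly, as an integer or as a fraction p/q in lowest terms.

Step 1: a(2) = -3*(17) + 3*(12) = -15; iterating: a(2)=-15, a(3)=96, a(4)=-333, a(5)=1287, a(6)=-4860, a(7)=18441, a(8)=-69903; answer -69903
Step 2: W1 = -69903; c = -26; 7*(-26)^2 + 4*(-26)^1 + 4 = (4732) + (-104) + (4) = 4632; answer 4632
Step 3: W2 = 4632; d = 7; total draws C(14,5) = 2002; complement C(7,5) = 21; favorable 2002 - 21 = 1981; P = 283/286; answer 283/286

283/286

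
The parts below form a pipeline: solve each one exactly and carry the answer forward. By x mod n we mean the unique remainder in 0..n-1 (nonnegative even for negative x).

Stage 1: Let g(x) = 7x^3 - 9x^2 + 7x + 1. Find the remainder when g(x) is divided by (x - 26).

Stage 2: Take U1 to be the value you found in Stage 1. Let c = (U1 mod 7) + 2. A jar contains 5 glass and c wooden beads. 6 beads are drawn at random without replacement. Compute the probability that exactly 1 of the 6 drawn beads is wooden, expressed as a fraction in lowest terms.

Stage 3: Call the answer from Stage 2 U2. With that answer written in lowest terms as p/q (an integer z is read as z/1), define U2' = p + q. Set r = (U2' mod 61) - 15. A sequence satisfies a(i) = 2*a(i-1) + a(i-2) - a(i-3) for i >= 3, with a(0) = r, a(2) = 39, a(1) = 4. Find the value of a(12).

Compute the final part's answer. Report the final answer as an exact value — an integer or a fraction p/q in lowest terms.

136975

Stage 1: remainder = value at the root: 7*(26)^3 - 9*(26)^2 + 7*(26)^1 + 1 = (123032) + (-6084) + (182) + (1) = 117131; answer 117131
Stage 2: U1 = 117131; c = 2; total draws C(7,6) = 7; favorable C(2,1)*C(5,5) = 2; P = 2/7; answer 2/7
Stage 3: U2 = 2/7; threaded value p + q = 9; r = -6; a(3) = 2*(39) + 1*(4) - 1*(-6) = 88; iterating: a(3)=88, a(4)=211, a(5)=471, a(6)=1065, a(7)=2390, a(8)=5374, a(9)=12073, a(10)=27130, a(11)=60959, a(12)=136975; answer 136975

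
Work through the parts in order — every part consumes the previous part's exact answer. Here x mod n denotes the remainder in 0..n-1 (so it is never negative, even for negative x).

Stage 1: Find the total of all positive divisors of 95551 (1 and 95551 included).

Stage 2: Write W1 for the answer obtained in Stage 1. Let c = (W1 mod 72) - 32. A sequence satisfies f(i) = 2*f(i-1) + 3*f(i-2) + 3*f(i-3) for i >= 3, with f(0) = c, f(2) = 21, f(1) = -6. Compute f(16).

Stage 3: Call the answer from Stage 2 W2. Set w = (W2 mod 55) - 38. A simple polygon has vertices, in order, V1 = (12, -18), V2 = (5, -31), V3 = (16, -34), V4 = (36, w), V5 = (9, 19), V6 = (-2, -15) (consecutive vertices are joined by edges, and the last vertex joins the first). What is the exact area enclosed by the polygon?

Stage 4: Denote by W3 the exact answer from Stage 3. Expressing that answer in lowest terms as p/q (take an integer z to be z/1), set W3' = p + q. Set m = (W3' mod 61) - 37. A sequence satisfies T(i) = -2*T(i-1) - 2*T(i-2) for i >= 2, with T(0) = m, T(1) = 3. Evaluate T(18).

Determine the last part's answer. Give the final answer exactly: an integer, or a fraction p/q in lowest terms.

15872

Stage 1: 95551 = 19 * 47 * 107; sigma = (1 + 19) * (1 + 47) * (1 + 107) = 20 * 48 * 108 = 103680; answer 103680
Stage 2: W1 = 103680; c = -32; f(3) = 2*(21) + 3*(-6) + 3*(-32) = -72; iterating: f(3)=-72, f(4)=-99, f(5)=-351, f(6)=-1215, f(7)=-3780, f(8)=-12258, f(9)=-39501, f(10)=-127116, f(11)=-409509, f(12)=-1318869, f(13)=-4247613, f(14)=-13680360, f(15)=-44060166, f(16)=-141904251; answer -141904251
Stage 3: W2 = -141904251; w = 1; cross terms: (12*-31 - 5*-18)=-282, (5*-34 - 16*-31)=326, (16*1 - 36*-34)=1240, (36*19 - 9*1)=675, (9*-15 - -2*19)=-97, (-2*-18 - 12*-15)=216; twice the area = |2078| = 2078; area = 1039; answer 1039
Stage 4: W3 = 1039; threaded value p + q = 1040; m = -34; T(2) = -2*(3) - 2*(-34) = 62; iterating: T(2)=62, T(3)=-130, T(4)=136, T(5)=-12, T(6)=-248, T(7)=520, T(8)=-544, T(9)=48, T(10)=992, T(11)=-2080, T(12)=2176, T(13)=-192, T(14)=-3968, T(15)=8320, T(16)=-8704, T(17)=768, T(18)=15872; answer 15872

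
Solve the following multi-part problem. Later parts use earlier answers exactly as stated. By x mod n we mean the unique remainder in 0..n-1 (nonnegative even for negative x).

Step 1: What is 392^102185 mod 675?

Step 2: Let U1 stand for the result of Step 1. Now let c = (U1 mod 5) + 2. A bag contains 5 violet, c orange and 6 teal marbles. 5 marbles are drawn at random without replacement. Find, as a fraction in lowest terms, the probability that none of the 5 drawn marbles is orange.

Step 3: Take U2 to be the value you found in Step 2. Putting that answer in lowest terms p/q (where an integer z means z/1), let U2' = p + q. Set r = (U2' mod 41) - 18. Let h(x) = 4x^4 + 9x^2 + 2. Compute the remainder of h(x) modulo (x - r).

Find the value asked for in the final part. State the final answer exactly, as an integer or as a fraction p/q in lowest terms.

407

Step 1: squarings mod 675: 392^1=392, 392^2=439, 392^4=346, 392^8=241, 392^16=31, 392^32=286, 392^64=121, 392^128=466, 392^256=481, 392^512=511, 392^1024=571, 392^2048=16, 392^4096=256, 392^8192=61, 392^16384=346, 392^32768=241, 392^65536=31; 392^102185 = 392^1 * 392^8 * 392^32 * 392^256 * 392^512 * 392^1024 * 392^2048 * 392^32768 * 392^65536 = 407 (mod 675); answer 407
Step 2: U1 = 407; c = 4; total draws C(15,5) = 3003; favorable C(11,5) = 462; P = 2/13; answer 2/13
Step 3: U2 = 2/13; threaded value p + q = 15; r = -3; remainder = value at the root: 4*(-3)^4 + 9*(-3)^2 + 2 = (324) + (81) + (2) = 407; answer 407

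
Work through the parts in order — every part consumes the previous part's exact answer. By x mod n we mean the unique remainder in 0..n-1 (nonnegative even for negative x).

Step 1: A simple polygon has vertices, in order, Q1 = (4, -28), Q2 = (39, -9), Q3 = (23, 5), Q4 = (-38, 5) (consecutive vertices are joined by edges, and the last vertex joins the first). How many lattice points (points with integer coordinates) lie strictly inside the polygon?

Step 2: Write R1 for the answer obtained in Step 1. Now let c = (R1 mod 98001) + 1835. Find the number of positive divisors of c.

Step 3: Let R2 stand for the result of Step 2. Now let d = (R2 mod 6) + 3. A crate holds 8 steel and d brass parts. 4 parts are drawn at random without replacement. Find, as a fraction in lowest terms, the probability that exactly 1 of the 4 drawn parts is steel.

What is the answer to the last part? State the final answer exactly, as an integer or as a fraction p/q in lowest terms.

Step 1: cross terms: (4*-9 - 39*-28)=1056, (39*5 - 23*-9)=402, (23*5 - -38*5)=305, (-38*-28 - 4*5)=1044; twice the area = |2807| = 2807; area = 2807/2; boundary points = 1 + 2 + 61 + 3 = 67; strictly interior points = area - boundary/2 + 1 = 1371; answer 1371
Step 2: R1 = 1371; c = 3206; 3206 = 2 * 7 * 229; number of divisors = (1+1) * (1+1) * (1+1) = 8; answer 8
Step 3: R2 = 8; d = 5; total draws C(13,4) = 715; favorable C(8,1)*C(5,3) = 80; P = 16/143; answer 16/143

16/143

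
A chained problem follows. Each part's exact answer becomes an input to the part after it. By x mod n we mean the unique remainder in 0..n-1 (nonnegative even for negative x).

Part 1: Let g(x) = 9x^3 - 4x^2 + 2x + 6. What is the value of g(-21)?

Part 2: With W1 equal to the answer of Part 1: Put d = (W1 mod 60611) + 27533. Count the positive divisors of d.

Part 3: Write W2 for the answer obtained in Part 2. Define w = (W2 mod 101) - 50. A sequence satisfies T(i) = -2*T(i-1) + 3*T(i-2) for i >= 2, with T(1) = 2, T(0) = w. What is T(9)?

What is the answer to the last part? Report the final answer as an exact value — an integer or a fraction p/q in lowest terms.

216482

Part 1: 9*(-21)^3 - 4*(-21)^2 + 2*(-21)^1 + 6 = (-83349) + (-1764) + (-42) + (6) = -85149; answer -85149
Part 2: W1 = -85149; d = 63606; 63606 = 2 * 3 * 10601; number of divisors = (1+1) * (1+1) * (1+1) = 8; answer 8
Part 3: W2 = 8; w = -42; T(2) = -2*(2) + 3*(-42) = -130; iterating: T(2)=-130, T(3)=266, T(4)=-922, T(5)=2642, T(6)=-8050, T(7)=24026, T(8)=-72202, T(9)=216482; answer 216482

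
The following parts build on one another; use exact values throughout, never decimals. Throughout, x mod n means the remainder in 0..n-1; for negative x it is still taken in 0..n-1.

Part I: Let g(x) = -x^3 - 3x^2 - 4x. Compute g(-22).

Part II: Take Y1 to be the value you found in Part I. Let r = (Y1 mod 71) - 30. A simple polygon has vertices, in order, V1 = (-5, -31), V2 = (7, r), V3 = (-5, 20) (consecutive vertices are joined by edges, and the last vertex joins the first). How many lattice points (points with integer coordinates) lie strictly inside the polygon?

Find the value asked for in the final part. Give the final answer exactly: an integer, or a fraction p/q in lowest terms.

Part I: -1*(-22)^3 - 3*(-22)^2 - 4*(-22)^1 = (10648) + (-1452) + (88) = 9284; answer 9284
Part II: Y1 = 9284; r = 24; cross terms: (-5*24 - 7*-31)=97, (7*20 - -5*24)=260, (-5*-31 - -5*20)=255; twice the area = |612| = 612; area = 306; boundary points = 1 + 4 + 51 = 56; strictly interior points = area - boundary/2 + 1 = 279; answer 279

279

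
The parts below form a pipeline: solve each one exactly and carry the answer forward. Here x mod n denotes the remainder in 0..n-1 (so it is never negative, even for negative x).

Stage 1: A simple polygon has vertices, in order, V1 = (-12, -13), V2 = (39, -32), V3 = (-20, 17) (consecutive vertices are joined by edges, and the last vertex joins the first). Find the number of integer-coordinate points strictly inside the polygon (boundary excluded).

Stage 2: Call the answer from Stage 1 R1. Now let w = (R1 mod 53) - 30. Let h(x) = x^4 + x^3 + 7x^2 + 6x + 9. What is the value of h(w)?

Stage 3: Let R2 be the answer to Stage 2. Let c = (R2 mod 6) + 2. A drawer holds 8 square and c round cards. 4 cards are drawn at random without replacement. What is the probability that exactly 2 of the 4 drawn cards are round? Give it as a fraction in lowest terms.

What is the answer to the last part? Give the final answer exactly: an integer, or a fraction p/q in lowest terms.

Stage 1: cross terms: (-12*-32 - 39*-13)=891, (39*17 - -20*-32)=23, (-20*-13 - -12*17)=464; twice the area = |1378| = 1378; area = 689; boundary points = 1 + 1 + 2 = 4; strictly interior points = area - boundary/2 + 1 = 688; answer 688
Stage 2: R1 = 688; w = 22; 1*(22)^4 + 1*(22)^3 + 7*(22)^2 + 6*(22)^1 + 9 = (234256) + (10648) + (3388) + (132) + (9) = 248433; answer 248433
Stage 3: R2 = 248433; c = 5; total draws C(13,4) = 715; favorable C(5,2)*C(8,2) = 280; P = 56/143; answer 56/143

56/143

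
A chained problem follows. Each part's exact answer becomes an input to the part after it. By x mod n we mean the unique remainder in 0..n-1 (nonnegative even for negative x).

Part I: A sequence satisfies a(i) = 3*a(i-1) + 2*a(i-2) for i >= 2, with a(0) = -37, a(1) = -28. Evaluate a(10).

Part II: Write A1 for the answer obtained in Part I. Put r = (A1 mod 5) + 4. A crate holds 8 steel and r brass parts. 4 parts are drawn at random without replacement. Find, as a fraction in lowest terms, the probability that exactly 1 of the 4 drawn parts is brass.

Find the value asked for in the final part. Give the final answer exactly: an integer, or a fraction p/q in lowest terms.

48/143

Part I: a(2) = 3*(-28) + 2*(-37) = -158; iterating: a(2)=-158, a(3)=-530, a(4)=-1906, a(5)=-6778, a(6)=-24146, a(7)=-85994, a(8)=-306274, a(9)=-1090810, a(10)=-3884978; answer -3884978
Part II: A1 = -3884978; r = 6; total draws C(14,4) = 1001; favorable C(6,1)*C(8,3) = 336; P = 48/143; answer 48/143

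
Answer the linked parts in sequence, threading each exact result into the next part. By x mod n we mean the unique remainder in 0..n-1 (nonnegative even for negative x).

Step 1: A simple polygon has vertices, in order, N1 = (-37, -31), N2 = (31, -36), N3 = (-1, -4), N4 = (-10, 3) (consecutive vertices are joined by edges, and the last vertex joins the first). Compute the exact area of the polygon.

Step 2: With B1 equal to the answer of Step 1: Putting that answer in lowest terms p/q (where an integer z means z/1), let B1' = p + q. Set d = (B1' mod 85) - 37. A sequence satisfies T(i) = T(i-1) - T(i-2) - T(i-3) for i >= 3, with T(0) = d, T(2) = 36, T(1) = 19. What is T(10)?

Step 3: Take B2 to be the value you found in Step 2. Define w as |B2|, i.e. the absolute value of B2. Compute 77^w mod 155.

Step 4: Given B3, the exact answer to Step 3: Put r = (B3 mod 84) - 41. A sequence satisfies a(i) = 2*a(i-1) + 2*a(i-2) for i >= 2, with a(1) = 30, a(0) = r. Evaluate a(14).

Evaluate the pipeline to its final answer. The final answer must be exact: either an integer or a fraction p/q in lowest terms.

4359040

Step 1: cross terms: (-37*-36 - 31*-31)=2293, (31*-4 - -1*-36)=-160, (-1*3 - -10*-4)=-43, (-10*-31 - -37*3)=421; twice the area = |2511| = 2511; area = 2511/2; answer 2511/2
Step 2: B1 = 2511/2; threaded value p + q = 2513; d = 11; T(3) = 1*(36) - 1*(19) - 1*(11) = 6; iterating: T(3)=6, T(4)=-49, T(5)=-91, T(6)=-48, T(7)=92, T(8)=231, T(9)=187, T(10)=-136; answer -136
Step 3: B2 = -136; w = 136; squarings mod 155: 77^1=77, 77^2=39, 77^4=126, 77^8=66, 77^16=16, 77^32=101, 77^64=126, 77^128=66; 77^136 = 77^8 * 77^128 = 16 (mod 155); answer 16
Step 4: B3 = 16; r = -25; a(2) = 2*(30) + 2*(-25) = 10; iterating: a(2)=10, a(3)=80, a(4)=180, a(5)=520, a(6)=1400, a(7)=3840, a(8)=10480, a(9)=28640, a(10)=78240, a(11)=213760, a(12)=584000, a(13)=1595520, a(14)=4359040; answer 4359040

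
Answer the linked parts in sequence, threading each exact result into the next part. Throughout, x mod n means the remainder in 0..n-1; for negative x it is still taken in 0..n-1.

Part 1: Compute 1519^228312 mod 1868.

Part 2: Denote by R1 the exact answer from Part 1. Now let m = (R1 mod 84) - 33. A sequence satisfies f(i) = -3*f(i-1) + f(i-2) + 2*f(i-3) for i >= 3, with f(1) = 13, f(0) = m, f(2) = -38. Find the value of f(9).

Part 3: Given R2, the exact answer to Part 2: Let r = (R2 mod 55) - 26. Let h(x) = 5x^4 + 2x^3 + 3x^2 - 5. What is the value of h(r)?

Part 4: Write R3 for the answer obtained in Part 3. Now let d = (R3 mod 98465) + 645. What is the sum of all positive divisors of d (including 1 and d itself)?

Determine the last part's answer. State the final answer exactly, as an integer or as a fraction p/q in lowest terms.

172800

Part 1: squarings mod 1868: 1519^1=1519, 1519^2=381, 1519^4=1325, 1519^8=1573, 1519^16=1097, 1519^32=417, 1519^64=165, 1519^128=1073, 1519^256=641, 1519^512=1789, 1519^1024=637, 1519^2048=413, 1519^4096=581, 1519^8192=1321, 1519^16384=329, 1519^32768=1765, 1519^65536=1269, 1519^131072=145; 1519^228312 = 1519^8 * 1519^16 * 1519^64 * 1519^128 * 1519^256 * 1519^512 * 1519^2048 * 1519^4096 * 1519^8192 * 1519^16384 * 1519^65536 * 1519^131072 = 1141 (mod 1868); answer 1141
Part 2: R1 = 1141; m = 16; f(3) = -3*(-38) + 1*(13) + 2*(16) = 159; iterating: f(3)=159, f(4)=-489, f(5)=1550, f(6)=-4821, f(7)=15035, f(8)=-46826, f(9)=145871; answer 145871
Part 3: R2 = 145871; r = -15; 5*(-15)^4 + 2*(-15)^3 + 3*(-15)^2 - 5 = (253125) + (-6750) + (675) + (-5) = 247045; answer 247045
Part 4: R3 = 247045; d = 50760; 50760 = 2^3 * 3^3 * 5 * 47; sigma = (1 + 2 + 4 + 8) * (1 + 3 + 9 + 27) * (1 + 5) * (1 + 47) = 15 * 40 * 6 * 48 = 172800; answer 172800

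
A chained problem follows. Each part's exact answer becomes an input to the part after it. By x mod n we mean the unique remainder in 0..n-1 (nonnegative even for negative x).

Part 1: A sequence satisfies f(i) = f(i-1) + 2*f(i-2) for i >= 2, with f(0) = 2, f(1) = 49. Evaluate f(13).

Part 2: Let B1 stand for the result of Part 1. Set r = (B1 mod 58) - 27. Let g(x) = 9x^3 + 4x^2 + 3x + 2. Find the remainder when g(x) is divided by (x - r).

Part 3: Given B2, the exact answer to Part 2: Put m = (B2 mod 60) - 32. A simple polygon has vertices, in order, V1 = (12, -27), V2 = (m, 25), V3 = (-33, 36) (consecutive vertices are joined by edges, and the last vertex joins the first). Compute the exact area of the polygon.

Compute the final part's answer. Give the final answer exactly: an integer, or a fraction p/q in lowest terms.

1170

Part 1: f(2) = 1*(49) + 2*(2) = 53; iterating: f(2)=53, f(3)=151, f(4)=257, f(5)=559, f(6)=1073, f(7)=2191, f(8)=4337, f(9)=8719, f(10)=17393, f(11)=34831, f(12)=69617, f(13)=139279; answer 139279
Part 2: B1 = 139279; r = -6; remainder = value at the root: 9*(-6)^3 + 4*(-6)^2 + 3*(-6)^1 + 2 = (-1944) + (144) + (-18) + (2) = -1816; answer -1816
Part 3: B2 = -1816; m = 12; cross terms: (12*25 - 12*-27)=624, (12*36 - -33*25)=1257, (-33*-27 - 12*36)=459; twice the area = |2340| = 2340; area = 1170; answer 1170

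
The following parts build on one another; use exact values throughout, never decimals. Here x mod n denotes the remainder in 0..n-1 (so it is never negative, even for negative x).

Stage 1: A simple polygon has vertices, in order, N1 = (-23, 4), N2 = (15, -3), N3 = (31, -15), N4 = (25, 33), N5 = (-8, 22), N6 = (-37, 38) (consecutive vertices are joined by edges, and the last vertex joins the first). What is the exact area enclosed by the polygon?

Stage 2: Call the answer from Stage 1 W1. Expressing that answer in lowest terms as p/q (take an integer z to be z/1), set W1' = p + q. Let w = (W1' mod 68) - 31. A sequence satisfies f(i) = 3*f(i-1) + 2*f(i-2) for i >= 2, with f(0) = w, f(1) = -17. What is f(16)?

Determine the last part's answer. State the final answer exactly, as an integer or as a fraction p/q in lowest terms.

Stage 1: cross terms: (-23*-3 - 15*4)=9, (15*-15 - 31*-3)=-132, (31*33 - 25*-15)=1398, (25*22 - -8*33)=814, (-8*38 - -37*22)=510, (-37*4 - -23*38)=726; twice the area = |3325| = 3325; area = 3325/2; answer 3325/2
Stage 2: W1 = 3325/2; threaded value p + q = 3327; w = 32; f(2) = 3*(-17) + 2*(32) = 13; iterating: f(2)=13, f(3)=5, f(4)=41, f(5)=133, f(6)=481, f(7)=1709, f(8)=6089, f(9)=21685, f(10)=77233, f(11)=275069, f(12)=979673, f(13)=3489157, f(14)=12426817, f(15)=44258765, f(16)=157629929; answer 157629929

157629929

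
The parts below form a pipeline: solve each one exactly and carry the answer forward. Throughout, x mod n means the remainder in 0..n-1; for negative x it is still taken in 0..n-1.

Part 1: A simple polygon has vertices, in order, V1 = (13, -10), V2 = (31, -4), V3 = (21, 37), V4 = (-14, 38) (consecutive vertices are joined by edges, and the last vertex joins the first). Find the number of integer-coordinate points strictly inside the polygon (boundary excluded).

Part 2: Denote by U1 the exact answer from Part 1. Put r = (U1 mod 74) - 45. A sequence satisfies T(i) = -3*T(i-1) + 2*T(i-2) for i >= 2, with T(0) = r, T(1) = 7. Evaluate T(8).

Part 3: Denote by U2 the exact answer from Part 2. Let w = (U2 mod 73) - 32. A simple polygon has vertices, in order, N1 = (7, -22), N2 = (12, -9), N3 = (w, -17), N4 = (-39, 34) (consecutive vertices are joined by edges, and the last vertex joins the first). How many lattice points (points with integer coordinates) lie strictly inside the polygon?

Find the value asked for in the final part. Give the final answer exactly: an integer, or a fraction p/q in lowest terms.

58

Part 1: cross terms: (13*-4 - 31*-10)=258, (31*37 - 21*-4)=1231, (21*38 - -14*37)=1316, (-14*-10 - 13*38)=-354; twice the area = |2451| = 2451; area = 2451/2; boundary points = 6 + 1 + 1 + 3 = 11; strictly interior points = area - boundary/2 + 1 = 1221; answer 1221
Part 2: U1 = 1221; r = -8; T(2) = -3*(7) + 2*(-8) = -37; iterating: T(2)=-37, T(3)=125, T(4)=-449, T(5)=1597, T(6)=-5689, T(7)=20261, T(8)=-72161; answer -72161
Part 3: U2 = -72161; w = 4; cross terms: (7*-9 - 12*-22)=201, (12*-17 - 4*-9)=-168, (4*34 - -39*-17)=-527, (-39*-22 - 7*34)=620; twice the area = |126| = 126; area = 63; boundary points = 1 + 8 + 1 + 2 = 12; strictly interior points = area - boundary/2 + 1 = 58; answer 58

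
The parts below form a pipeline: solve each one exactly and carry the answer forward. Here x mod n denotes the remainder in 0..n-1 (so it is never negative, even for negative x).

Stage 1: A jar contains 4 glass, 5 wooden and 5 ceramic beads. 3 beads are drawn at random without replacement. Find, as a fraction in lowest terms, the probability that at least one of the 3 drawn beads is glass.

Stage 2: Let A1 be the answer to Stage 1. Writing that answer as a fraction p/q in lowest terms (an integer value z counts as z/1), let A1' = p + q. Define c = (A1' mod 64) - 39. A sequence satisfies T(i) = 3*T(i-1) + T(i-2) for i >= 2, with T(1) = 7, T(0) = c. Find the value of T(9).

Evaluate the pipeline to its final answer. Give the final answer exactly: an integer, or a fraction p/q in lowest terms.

31885

Stage 1: total draws C(14,3) = 364; complement C(10,3) = 120; favorable 364 - 120 = 244; P = 61/91; answer 61/91
Stage 2: A1 = 61/91; threaded value p + q = 152; c = -15; T(2) = 3*(7) + 1*(-15) = 6; iterating: T(2)=6, T(3)=25, T(4)=81, T(5)=268, T(6)=885, T(7)=2923, T(8)=9654, T(9)=31885; answer 31885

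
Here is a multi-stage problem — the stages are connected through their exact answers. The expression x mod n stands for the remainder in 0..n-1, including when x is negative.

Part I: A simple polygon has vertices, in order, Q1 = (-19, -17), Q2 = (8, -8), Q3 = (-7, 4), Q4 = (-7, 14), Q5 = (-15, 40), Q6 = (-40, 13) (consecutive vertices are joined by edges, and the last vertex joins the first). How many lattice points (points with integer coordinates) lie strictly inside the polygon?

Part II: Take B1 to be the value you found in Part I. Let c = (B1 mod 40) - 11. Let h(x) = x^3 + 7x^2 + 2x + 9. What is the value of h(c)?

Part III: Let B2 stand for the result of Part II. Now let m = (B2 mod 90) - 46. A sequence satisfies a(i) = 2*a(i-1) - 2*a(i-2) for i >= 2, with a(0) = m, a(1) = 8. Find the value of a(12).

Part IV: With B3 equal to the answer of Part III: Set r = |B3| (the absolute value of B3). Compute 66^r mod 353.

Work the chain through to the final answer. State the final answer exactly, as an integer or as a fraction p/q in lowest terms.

Part I: cross terms: (-19*-8 - 8*-17)=288, (8*4 - -7*-8)=-24, (-7*14 - -7*4)=-70, (-7*40 - -15*14)=-70, (-15*13 - -40*40)=1405, (-40*-17 - -19*13)=927; twice the area = |2456| = 2456; area = 1228; boundary points = 9 + 3 + 10 + 2 + 1 + 3 = 28; strictly interior points = area - boundary/2 + 1 = 1215; answer 1215
Part II: B1 = 1215; c = 4; 1*(4)^3 + 7*(4)^2 + 2*(4)^1 + 9 = (64) + (112) + (8) + (9) = 193; answer 193
Part III: B2 = 193; m = -33; a(2) = 2*(8) - 2*(-33) = 82; iterating: a(2)=82, a(3)=148, a(4)=132, a(5)=-32, a(6)=-328, a(7)=-592, a(8)=-528, a(9)=128, a(10)=1312, a(11)=2368, a(12)=2112; answer 2112
Part IV: B3 = 2112; r = 2112; squarings mod 353: 66^1=66, 66^2=120, 66^4=280, 66^8=34, 66^16=97, 66^32=231, 66^64=58, 66^128=187, 66^256=22, 66^512=131, 66^1024=217, 66^2048=140; 66^2112 = 66^64 * 66^2048 = 1 (mod 353); answer 1

1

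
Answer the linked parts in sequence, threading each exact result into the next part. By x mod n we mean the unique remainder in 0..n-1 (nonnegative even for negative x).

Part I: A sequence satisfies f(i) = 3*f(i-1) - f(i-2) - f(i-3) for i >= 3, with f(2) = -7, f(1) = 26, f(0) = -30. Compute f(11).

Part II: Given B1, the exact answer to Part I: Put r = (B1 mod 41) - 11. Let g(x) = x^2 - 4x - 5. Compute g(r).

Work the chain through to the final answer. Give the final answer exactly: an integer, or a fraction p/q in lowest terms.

Part I: f(3) = 3*(-7) - 1*(26) - 1*(-30) = -17; iterating: f(3)=-17, f(4)=-70, f(5)=-186, f(6)=-471, f(7)=-1157, f(8)=-2814, f(9)=-6814, f(10)=-16471, f(11)=-39785; answer -39785
Part II: B1 = -39785; r = 15; 1*(15)^2 - 4*(15)^1 - 5 = (225) + (-60) + (-5) = 160; answer 160

160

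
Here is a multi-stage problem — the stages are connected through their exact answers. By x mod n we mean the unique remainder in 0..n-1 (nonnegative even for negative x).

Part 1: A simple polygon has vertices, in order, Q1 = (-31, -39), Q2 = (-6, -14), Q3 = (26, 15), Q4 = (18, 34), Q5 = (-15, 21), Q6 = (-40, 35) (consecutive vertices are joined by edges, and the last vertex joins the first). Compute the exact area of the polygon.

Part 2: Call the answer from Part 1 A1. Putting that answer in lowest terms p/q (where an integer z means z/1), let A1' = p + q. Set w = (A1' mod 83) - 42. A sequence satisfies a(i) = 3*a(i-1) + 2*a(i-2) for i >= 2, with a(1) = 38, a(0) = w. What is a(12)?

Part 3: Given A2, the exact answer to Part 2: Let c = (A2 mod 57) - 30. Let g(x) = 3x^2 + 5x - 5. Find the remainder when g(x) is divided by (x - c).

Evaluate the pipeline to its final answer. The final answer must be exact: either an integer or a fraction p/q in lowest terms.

Part 1: cross terms: (-31*-14 - -6*-39)=200, (-6*15 - 26*-14)=274, (26*34 - 18*15)=614, (18*21 - -15*34)=888, (-15*35 - -40*21)=315, (-40*-39 - -31*35)=2645; twice the area = |4936| = 4936; area = 2468; answer 2468
Part 2: A1 = 2468; threaded value p + q = 2469; w = 20; a(2) = 3*(38) + 2*(20) = 154; iterating: a(2)=154, a(3)=538, a(4)=1922, a(5)=6842, a(6)=24370, a(7)=86794, a(8)=309122, a(9)=1100954, a(10)=3921106, a(11)=13965226, a(12)=49737890; answer 49737890
Part 3: A2 = 49737890; c = 2; remainder = value at the root: 3*(2)^2 + 5*(2)^1 - 5 = (12) + (10) + (-5) = 17; answer 17

17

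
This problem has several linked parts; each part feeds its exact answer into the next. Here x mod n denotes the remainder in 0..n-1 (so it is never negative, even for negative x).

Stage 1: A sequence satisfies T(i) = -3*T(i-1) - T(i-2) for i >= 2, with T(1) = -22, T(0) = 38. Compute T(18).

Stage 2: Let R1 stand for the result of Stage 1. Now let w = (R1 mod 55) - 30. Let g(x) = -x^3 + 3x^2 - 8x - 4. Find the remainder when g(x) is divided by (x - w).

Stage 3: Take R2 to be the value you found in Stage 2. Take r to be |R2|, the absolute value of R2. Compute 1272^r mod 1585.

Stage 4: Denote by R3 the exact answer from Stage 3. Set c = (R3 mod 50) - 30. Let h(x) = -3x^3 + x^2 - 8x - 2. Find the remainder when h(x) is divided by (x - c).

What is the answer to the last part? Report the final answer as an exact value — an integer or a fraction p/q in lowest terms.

42238

Stage 1: T(2) = -3*(-22) - 1*(38) = 28; iterating: T(2)=28, T(3)=-62, T(4)=158, T(5)=-412, T(6)=1078, T(7)=-2822, T(8)=7388, T(9)=-19342, T(10)=50638, T(11)=-132572, T(12)=347078, T(13)=-908662, T(14)=2378908, T(15)=-6228062, T(16)=16305278, T(17)=-42687772, T(18)=111758038; answer 111758038
Stage 2: R1 = 111758038; w = -12; remainder = value at the root: -1*(-12)^3 + 3*(-12)^2 - 8*(-12)^1 - 4 = (1728) + (432) + (96) + (-4) = 2252; answer 2252
Stage 3: R2 = 2252; r = 2252; squarings mod 1585: 1272^1=1272, 1272^2=1284, 1272^4=256, 1272^8=551, 1272^16=866, 1272^32=251, 1272^64=1186, 1272^128=701, 1272^256=51, 1272^512=1016, 1272^1024=421, 1272^2048=1306; 1272^2252 = 1272^4 * 1272^8 * 1272^64 * 1272^128 * 1272^2048 = 406 (mod 1585); answer 406
Stage 4: R3 = 406; c = -24; remainder = value at the root: -3*(-24)^3 + 1*(-24)^2 - 8*(-24)^1 - 2 = (41472) + (576) + (192) + (-2) = 42238; answer 42238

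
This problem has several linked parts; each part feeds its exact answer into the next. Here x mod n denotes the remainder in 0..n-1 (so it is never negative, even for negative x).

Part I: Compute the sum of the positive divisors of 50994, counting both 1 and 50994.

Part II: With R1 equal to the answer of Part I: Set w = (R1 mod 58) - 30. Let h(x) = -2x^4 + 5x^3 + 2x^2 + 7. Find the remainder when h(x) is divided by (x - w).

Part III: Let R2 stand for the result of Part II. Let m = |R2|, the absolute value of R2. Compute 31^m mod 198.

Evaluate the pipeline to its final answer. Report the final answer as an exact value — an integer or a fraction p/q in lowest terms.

25

Part I: 50994 = 2 * 3^2 * 2833; sigma = (1 + 2) * (1 + 3 + 9) * (1 + 2833) = 3 * 13 * 2834 = 110526; answer 110526
Part II: R1 = 110526; w = 6; remainder = value at the root: -2*(6)^4 + 5*(6)^3 + 2*(6)^2 + 7 = (-2592) + (1080) + (72) + (7) = -1433; answer -1433
Part III: R2 = -1433; m = 1433; squarings mod 198: 31^1=31, 31^2=169, 31^4=49, 31^8=25, 31^16=31, 31^32=169, 31^64=49, 31^128=25, 31^256=31, 31^512=169, 31^1024=49; 31^1433 = 31^1 * 31^8 * 31^16 * 31^128 * 31^256 * 31^1024 = 25 (mod 198); answer 25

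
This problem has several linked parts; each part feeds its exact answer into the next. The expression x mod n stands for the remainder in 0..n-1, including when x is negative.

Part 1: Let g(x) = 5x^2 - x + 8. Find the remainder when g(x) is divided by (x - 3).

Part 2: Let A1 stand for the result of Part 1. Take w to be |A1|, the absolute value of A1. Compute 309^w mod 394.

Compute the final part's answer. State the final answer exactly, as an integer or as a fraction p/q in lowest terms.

Part 1: remainder = value at the root: 5*(3)^2 - 1*(3)^1 + 8 = (45) + (-3) + (8) = 50; answer 50
Part 2: A1 = 50; w = 50; squarings mod 394: 309^1=309, 309^2=133, 309^4=353, 309^8=105, 309^16=387, 309^32=49; 309^50 = 309^2 * 309^16 * 309^32 = 85 (mod 394); answer 85

85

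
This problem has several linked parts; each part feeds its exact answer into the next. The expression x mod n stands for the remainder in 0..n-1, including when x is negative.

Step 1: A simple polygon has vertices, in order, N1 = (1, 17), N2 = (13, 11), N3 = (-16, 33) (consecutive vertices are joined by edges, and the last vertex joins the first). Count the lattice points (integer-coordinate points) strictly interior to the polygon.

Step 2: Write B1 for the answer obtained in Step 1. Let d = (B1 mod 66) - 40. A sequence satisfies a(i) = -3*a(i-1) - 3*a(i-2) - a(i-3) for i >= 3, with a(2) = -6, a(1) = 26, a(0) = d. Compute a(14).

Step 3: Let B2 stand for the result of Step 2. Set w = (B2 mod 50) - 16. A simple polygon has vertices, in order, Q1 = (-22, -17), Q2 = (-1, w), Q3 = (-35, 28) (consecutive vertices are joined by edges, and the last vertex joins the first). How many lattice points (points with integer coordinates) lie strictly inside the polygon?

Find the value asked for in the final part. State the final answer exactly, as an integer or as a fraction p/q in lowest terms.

660

Step 1: cross terms: (1*11 - 13*17)=-210, (13*33 - -16*11)=605, (-16*17 - 1*33)=-305; twice the area = |90| = 90; area = 45; boundary points = 6 + 1 + 1 = 8; strictly interior points = area - boundary/2 + 1 = 42; answer 42
Step 2: B1 = 42; d = 2; a(3) = -3*(-6) - 3*(26) - 1*(2) = -62; iterating: a(3)=-62, a(4)=178, a(5)=-342, a(6)=554, a(7)=-814, a(8)=1122, a(9)=-1478, a(10)=1882, a(11)=-2334, a(12)=2834, a(13)=-3382, a(14)=3978; answer 3978
Step 3: B2 = 3978; w = 12; cross terms: (-22*12 - -1*-17)=-281, (-1*28 - -35*12)=392, (-35*-17 - -22*28)=1211; twice the area = |1322| = 1322; area = 661; boundary points = 1 + 2 + 1 = 4; strictly interior points = area - boundary/2 + 1 = 660; answer 660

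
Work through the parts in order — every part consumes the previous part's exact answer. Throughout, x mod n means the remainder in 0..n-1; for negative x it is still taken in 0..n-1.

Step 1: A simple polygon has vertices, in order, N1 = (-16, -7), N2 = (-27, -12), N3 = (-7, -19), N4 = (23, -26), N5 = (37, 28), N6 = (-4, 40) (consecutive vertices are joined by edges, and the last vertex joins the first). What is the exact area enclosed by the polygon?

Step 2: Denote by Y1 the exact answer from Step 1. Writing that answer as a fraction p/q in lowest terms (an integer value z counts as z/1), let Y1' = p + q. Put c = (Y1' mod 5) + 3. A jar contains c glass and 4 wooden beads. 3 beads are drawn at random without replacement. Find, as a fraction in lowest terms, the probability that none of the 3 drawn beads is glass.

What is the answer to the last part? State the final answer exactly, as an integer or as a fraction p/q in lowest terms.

Step 1: cross terms: (-16*-12 - -27*-7)=3, (-27*-19 - -7*-12)=429, (-7*-26 - 23*-19)=619, (23*28 - 37*-26)=1606, (37*40 - -4*28)=1592, (-4*-7 - -16*40)=668; twice the area = |4917| = 4917; area = 4917/2; answer 4917/2
Step 2: Y1 = 4917/2; threaded value p + q = 4919; c = 7; total draws C(11,3) = 165; favorable C(4,3) = 4; P = 4/165; answer 4/165

4/165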